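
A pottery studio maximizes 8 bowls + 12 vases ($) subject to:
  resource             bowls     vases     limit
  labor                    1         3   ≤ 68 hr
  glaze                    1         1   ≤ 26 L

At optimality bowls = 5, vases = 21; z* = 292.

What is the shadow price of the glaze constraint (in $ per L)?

Both labor and glaze are binding at x*.
Dual feasibility on the basic columns requires 1·y_labor + 1·y_glaze = 8, 3·y_labor + 1·y_glaze = 12.
→ y_labor = 2 and y_glaze = 6.
Shadow price of glaze = 6.

6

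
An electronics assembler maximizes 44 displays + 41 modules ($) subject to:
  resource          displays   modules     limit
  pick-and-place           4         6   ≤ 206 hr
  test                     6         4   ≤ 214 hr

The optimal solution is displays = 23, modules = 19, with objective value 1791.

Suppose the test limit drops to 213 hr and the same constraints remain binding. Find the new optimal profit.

1786

Both pick-and-place and test are binding at x*.
The binding rows give the dual system: 4·y_pick-and-place + 6·y_test = 44 and 6·y_pick-and-place + 4·y_test = 41.
Solving: y_pick-and-place = 3.5, y_test = 5.
Δz = y_test·Δb = 5 × (-1) = -5, so new z* = 1791 − 5 = 1786.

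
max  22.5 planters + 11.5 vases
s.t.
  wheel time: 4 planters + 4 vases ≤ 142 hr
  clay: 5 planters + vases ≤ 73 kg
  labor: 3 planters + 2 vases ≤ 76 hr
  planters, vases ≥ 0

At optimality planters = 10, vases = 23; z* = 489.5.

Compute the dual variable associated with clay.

Binding: clay and labor. Non-binding: wheel time (10 unused).
Slack constraints have shadow price 0 (complementary slackness).
The binding rows give the dual system: 5·y_clay + 3·y_labor = 22.5 and 1·y_clay + 2·y_labor = 11.5.
This yields shadow prices y_clay = 1.5, y_labor = 5.
Shadow price of clay = 1.5.

1.5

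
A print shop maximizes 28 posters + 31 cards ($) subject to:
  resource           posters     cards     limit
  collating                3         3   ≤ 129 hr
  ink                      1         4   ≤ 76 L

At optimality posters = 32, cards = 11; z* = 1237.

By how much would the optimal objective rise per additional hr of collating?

9

Check each constraint at x*: collating 129/129 (tight); ink 76/76 (tight).
From A_Bᵀ y = c: 3·y_collating + 1·y_ink = 28; 3·y_collating + 4·y_ink = 31.
Solving: y_collating = 9, y_ink = 1.
Shadow price of collating = 9.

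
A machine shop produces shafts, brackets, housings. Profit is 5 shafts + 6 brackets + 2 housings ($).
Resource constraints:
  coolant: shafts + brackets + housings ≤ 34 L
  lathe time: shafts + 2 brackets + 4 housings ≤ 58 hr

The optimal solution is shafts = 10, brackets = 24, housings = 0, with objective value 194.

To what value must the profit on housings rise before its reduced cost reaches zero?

8

At the optimum: coolant uses 34 of 34 (binding); lathe time uses 58 of 58 (binding).
From A_Bᵀ y = c: 1·y_coolant + 1·y_lathe time = 5; 1·y_coolant + 2·y_lathe time = 6.
→ y_coolant = 4 and y_lathe time = 1.
housings enters the basis when its profit ≥ yᵀa₃ = 4·1 + 1·4 = 8.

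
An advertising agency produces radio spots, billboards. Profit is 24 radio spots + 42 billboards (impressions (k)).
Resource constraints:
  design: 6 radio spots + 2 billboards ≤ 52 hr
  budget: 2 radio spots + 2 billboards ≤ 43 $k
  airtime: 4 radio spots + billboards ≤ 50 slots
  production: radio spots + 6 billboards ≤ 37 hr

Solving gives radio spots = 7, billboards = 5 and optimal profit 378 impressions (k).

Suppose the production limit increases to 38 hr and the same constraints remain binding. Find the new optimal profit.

384

Check each constraint at x*: design 52/52 (tight); budget 24/43 (slack 19); airtime 33/50 (slack 17); production 37/37 (tight).
Since budget, airtime are not tight, their duals are 0.
Dual feasibility on the basic columns requires 6·y_design + 1·y_production = 24, 2·y_design + 6·y_production = 42.
This yields shadow prices y_design = 3, y_production = 6.
Δz = y_production·Δb = 6 × (1) = 6, so new z* = 378 + 6 = 384.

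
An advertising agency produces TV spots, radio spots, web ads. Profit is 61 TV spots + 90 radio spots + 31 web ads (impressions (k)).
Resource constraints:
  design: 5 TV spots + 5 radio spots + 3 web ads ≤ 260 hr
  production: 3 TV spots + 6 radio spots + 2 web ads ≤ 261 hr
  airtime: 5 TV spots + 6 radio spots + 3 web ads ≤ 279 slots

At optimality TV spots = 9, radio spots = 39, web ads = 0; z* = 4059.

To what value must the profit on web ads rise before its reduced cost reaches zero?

38

At the optimum: design uses 240 of 260 (slack = 20); production uses 261 of 261 (binding); airtime uses 279 of 279 (binding).
Slack constraints have shadow price 0 (complementary slackness).
From A_Bᵀ y = c: 3·y_production + 5·y_airtime = 61; 6·y_production + 6·y_airtime = 90.
This yields shadow prices y_production = 7, y_airtime = 8.
web ads enters the basis when its profit ≥ yᵀa₃ = 7·2 + 8·3 = 38.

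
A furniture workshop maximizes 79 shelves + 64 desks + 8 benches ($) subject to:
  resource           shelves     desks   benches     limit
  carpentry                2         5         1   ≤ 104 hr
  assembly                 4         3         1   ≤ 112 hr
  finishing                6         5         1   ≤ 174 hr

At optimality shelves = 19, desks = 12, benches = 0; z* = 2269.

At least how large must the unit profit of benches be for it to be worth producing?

15

At the optimum: carpentry uses 98 of 104 (slack = 6); assembly uses 112 of 112 (binding); finishing uses 174 of 174 (binding).
By complementary slackness, y = 0 for the non-binding constraint.
Dual feasibility on the basic columns requires 4·y_assembly + 6·y_finishing = 79, 3·y_assembly + 5·y_finishing = 64.
Solving: y_assembly = 5.5, y_finishing = 9.5.
benches enters the basis when its profit ≥ yᵀa₃ = 5.5·1 + 9.5·1 = 15.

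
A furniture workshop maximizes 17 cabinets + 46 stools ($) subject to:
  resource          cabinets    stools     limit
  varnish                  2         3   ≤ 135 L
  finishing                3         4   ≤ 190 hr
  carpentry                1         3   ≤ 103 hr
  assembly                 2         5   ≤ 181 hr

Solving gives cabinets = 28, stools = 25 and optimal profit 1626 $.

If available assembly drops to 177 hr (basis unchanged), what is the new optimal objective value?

1606

Check each constraint at x*: varnish 131/135 (slack 4); finishing 184/190 (slack 6); carpentry 103/103 (tight); assembly 181/181 (tight).
Slack constraints have shadow price 0 (complementary slackness).
The binding rows give the dual system: 1·y_carpentry + 2·y_assembly = 17 and 3·y_carpentry + 5·y_assembly = 46.
This yields shadow prices y_carpentry = 7, y_assembly = 5.
Δz = y_assembly·Δb = 5 × (-4) = -20, so new z* = 1626 − 20 = 1606.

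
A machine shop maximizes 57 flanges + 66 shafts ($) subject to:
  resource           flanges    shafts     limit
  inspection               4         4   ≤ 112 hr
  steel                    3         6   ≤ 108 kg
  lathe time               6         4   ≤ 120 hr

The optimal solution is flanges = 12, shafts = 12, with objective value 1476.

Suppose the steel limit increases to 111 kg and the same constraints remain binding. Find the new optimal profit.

At the optimum: inspection uses 96 of 112 (slack = 16); steel uses 108 of 108 (binding); lathe time uses 120 of 120 (binding).
By complementary slackness, y = 0 for the non-binding constraint.
The binding rows give the dual system: 3·y_steel + 6·y_lathe time = 57 and 6·y_steel + 4·y_lathe time = 66.
This yields shadow prices y_steel = 7, y_lathe time = 6.
Δz = y_steel·Δb = 7 × (3) = 21, so new z* = 1476 + 21 = 1497.

1497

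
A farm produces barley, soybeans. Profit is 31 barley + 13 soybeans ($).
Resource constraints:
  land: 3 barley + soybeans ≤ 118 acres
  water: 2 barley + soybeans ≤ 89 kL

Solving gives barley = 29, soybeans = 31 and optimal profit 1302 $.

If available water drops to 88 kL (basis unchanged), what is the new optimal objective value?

Check each constraint at x*: land 118/118 (tight); water 89/89 (tight).
From A_Bᵀ y = c: 3·y_land + 2·y_water = 31; 1·y_land + 1·y_water = 13.
This yields shadow prices y_land = 5, y_water = 8.
Δz = y_water·Δb = 8 × (-1) = -8, so new z* = 1302 − 8 = 1294.

1294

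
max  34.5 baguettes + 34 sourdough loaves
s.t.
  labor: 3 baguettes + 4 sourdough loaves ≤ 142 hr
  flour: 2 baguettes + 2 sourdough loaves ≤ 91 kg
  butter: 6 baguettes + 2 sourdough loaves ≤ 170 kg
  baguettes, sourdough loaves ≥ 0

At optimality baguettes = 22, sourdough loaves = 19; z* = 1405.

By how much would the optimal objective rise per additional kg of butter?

Binding: labor and butter. Non-binding: flour (9 unused).
Slack constraints have shadow price 0 (complementary slackness).
Dual feasibility on the basic columns requires 3·y_labor + 6·y_butter = 34.5, 4·y_labor + 2·y_butter = 34.
Solving: y_labor = 7.5, y_butter = 2.
Shadow price of butter = 2.

2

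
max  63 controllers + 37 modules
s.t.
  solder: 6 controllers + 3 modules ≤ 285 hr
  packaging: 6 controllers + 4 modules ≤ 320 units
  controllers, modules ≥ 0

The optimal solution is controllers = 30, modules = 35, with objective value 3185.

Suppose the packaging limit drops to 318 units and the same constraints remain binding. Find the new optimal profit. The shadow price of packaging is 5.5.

Δb = -2, so new z* = 3185 + (5.5)·(-2) = 3185 − 11 = 3174.

3174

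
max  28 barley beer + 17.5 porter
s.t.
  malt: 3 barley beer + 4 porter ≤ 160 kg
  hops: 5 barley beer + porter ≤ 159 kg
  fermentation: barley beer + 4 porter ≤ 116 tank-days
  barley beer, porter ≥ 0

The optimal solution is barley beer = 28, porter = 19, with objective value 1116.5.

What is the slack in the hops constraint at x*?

hops used = 5·28 + 1·19 = 159; slack = 159 − 159 = 0.

0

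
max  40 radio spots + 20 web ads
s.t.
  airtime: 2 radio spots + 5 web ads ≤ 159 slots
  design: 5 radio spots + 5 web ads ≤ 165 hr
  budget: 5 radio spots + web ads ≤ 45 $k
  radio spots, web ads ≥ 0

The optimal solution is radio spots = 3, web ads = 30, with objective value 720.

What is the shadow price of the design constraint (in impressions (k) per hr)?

At the optimum: airtime uses 156 of 159 (slack = 3); design uses 165 of 165 (binding); budget uses 45 of 45 (binding).
Since airtime is not tight, its dual is 0.
The binding rows give the dual system: 5·y_design + 5·y_budget = 40 and 5·y_design + 1·y_budget = 20.
Solving: y_design = 3, y_budget = 5.
Shadow price of design = 3.

3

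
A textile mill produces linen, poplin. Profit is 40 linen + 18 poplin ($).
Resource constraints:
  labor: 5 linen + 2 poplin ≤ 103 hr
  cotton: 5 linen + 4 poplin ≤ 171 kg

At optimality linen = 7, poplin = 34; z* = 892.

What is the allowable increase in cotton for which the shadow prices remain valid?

Binding constraints: labor, cotton. The basis is B = [[5,2],[5,4]] with det 10.
Per unit increase in cotton, x* moves by d = (-0.2, 0.5).
The basis stays optimal until linen reaches 0; allowable increase = 35 kg.

35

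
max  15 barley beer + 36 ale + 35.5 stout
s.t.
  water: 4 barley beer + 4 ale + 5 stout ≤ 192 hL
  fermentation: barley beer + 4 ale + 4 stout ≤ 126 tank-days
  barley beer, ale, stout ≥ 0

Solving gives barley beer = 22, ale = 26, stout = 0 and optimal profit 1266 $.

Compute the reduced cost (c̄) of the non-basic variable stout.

Both water and fermentation are binding at x*.
Dual feasibility on the basic columns requires 4·y_water + 1·y_fermentation = 15, 4·y_water + 4·y_fermentation = 36.
Solving: y_water = 2, y_fermentation = 7.
Reduced cost of stout: c₃ − yᵀa₃ = 35.5 − (2·5 + 7·4) = 35.5 − 38 = -2.5.

-2.5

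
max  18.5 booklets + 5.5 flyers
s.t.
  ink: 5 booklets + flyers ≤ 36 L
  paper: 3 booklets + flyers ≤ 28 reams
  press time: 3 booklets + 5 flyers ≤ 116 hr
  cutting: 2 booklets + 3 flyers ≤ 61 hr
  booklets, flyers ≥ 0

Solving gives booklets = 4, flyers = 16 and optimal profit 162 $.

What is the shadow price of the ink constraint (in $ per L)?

At the optimum: ink uses 36 of 36 (binding); paper uses 28 of 28 (binding); press time uses 92 of 116 (slack = 24); cutting uses 56 of 61 (slack = 5).
Slack constraints have shadow price 0 (complementary slackness).
The binding rows give the dual system: 5·y_ink + 3·y_paper = 18.5 and 1·y_ink + 1·y_paper = 5.5.
→ y_ink = 1 and y_paper = 4.5.
Shadow price of ink = 1.

1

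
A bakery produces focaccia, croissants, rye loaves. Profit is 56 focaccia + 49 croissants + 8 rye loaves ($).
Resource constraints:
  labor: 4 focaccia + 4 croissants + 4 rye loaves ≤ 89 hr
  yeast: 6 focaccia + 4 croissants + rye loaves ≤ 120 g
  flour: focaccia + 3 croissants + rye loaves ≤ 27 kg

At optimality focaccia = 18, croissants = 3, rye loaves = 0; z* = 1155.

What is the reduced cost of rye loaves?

Check each constraint at x*: labor 84/89 (slack 5); yeast 120/120 (tight); flour 27/27 (tight).
By complementary slackness, y = 0 for the non-binding constraint.
The binding rows give the dual system: 6·y_yeast + 1·y_flour = 56 and 4·y_yeast + 3·y_flour = 49.
Solving: y_yeast = 8.5, y_flour = 5.
Reduced cost of rye loaves: c₃ − yᵀa₃ = 8 − (8.5·1 + 5·1) = 8 − 13.5 = -5.5.

-5.5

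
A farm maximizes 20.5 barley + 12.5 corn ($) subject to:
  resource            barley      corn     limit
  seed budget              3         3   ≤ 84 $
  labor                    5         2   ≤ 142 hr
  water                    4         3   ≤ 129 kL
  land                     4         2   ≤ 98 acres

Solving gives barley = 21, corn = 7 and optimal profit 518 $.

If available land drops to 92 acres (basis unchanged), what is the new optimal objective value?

Binding: seed budget and land. Non-binding: labor (23 unused), water (24 unused).
Slack constraints have shadow price 0 (complementary slackness).
Dual feasibility on the basic columns requires 3·y_seed budget + 4·y_land = 20.5, 3·y_seed budget + 2·y_land = 12.5.
Solving: y_seed budget = 1.5, y_land = 4.
Δz = y_land·Δb = 4 × (-6) = -24, so new z* = 518 − 24 = 494.

494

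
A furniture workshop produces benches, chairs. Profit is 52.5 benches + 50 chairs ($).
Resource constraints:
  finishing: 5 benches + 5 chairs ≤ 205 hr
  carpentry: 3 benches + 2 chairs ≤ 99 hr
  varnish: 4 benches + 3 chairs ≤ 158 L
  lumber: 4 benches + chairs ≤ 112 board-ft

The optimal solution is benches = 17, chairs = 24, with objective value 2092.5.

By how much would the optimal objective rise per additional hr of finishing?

9

At the optimum: finishing uses 205 of 205 (binding); carpentry uses 99 of 99 (binding); varnish uses 140 of 158 (slack = 18); lumber uses 92 of 112 (slack = 20).
Slack constraints have shadow price 0 (complementary slackness).
Dual feasibility on the basic columns requires 5·y_finishing + 3·y_carpentry = 52.5, 5·y_finishing + 2·y_carpentry = 50.
→ y_finishing = 9 and y_carpentry = 2.5.
Shadow price of finishing = 9.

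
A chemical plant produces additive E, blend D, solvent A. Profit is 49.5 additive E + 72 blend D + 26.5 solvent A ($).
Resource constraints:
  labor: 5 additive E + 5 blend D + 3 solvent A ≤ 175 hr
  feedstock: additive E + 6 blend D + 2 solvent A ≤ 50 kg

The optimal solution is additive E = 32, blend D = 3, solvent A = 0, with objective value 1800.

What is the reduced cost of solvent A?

-9.5

Check each constraint at x*: labor 175/175 (tight); feedstock 50/50 (tight).
Dual feasibility on the basic columns requires 5·y_labor + 1·y_feedstock = 49.5, 5·y_labor + 6·y_feedstock = 72.
Solving: y_labor = 9, y_feedstock = 4.5.
Reduced cost of solvent A: c₃ − yᵀa₃ = 26.5 − (9·3 + 4.5·2) = 26.5 − 36 = -9.5.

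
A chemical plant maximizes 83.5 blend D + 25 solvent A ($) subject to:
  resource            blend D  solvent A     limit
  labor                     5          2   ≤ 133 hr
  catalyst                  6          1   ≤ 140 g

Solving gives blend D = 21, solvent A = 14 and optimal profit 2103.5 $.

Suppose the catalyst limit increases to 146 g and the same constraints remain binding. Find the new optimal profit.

At the optimum: labor uses 133 of 133 (binding); catalyst uses 140 of 140 (binding).
From A_Bᵀ y = c: 5·y_labor + 6·y_catalyst = 83.5; 2·y_labor + 1·y_catalyst = 25.
→ y_labor = 9.5 and y_catalyst = 6.
Δz = y_catalyst·Δb = 6 × (6) = 36, so new z* = 2103.5 + 36 = 2139.5.

2139.5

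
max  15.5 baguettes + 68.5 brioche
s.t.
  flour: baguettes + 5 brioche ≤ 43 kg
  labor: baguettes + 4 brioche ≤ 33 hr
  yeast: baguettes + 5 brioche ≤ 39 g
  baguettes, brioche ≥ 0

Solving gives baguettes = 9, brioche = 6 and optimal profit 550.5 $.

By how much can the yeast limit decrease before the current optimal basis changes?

6

Binding constraints: labor, yeast. The basis is B = [[1,4],[1,5]] with det 1.
Per unit decrease in yeast, x* moves by d = (4, -1).
The basis stays optimal until brioche reaches 0; allowable decrease = 6 g.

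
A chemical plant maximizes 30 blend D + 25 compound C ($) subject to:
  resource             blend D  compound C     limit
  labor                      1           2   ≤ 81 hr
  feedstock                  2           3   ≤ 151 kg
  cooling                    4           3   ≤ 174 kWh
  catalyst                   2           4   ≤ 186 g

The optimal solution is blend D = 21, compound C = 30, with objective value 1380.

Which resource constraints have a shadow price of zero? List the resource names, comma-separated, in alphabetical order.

catalyst, feedstock

labor: 81/81 (binding)
feedstock: 132/151 (slack 19)
cooling: 174/174 (binding)
catalyst: 162/186 (slack 24)
By complementary slackness, a constraint with positive slack has shadow price 0 → catalyst, feedstock.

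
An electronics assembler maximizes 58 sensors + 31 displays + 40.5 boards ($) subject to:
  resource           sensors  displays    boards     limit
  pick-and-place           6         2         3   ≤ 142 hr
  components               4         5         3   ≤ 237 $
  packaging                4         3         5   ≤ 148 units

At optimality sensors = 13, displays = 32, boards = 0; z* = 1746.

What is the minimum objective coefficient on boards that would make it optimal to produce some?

50

Binding: pick-and-place and packaging. Non-binding: components (25 unused).
Since components is not tight, its dual is 0.
The binding rows give the dual system: 6·y_pick-and-place + 4·y_packaging = 58 and 2·y_pick-and-place + 3·y_packaging = 31.
This yields shadow prices y_pick-and-place = 5, y_packaging = 7.
boards enters the basis when its profit ≥ yᵀa₃ = 5·3 + 7·5 = 50.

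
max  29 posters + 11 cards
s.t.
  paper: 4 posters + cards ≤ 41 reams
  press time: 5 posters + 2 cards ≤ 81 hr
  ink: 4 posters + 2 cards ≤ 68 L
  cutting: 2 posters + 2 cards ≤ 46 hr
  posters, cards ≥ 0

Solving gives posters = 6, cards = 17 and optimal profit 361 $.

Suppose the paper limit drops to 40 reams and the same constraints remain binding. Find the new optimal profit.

355

At the optimum: paper uses 41 of 41 (binding); press time uses 64 of 81 (slack = 17); ink uses 58 of 68 (slack = 10); cutting uses 46 of 46 (binding).
Slack constraints have shadow price 0 (complementary slackness).
Dual feasibility on the basic columns requires 4·y_paper + 2·y_cutting = 29, 1·y_paper + 2·y_cutting = 11.
This yields shadow prices y_paper = 6, y_cutting = 2.5.
Δz = y_paper·Δb = 6 × (-1) = -6, so new z* = 361 − 6 = 355.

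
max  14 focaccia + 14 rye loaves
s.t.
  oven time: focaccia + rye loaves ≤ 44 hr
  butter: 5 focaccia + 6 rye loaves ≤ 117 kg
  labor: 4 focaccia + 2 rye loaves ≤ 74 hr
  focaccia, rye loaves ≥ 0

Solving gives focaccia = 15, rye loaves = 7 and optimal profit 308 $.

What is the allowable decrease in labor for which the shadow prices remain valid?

Binding constraints: butter, labor. The basis is B = [[5,6],[4,2]] with det -14.
Per unit decrease in labor, x* moves by d = (-0.4286, 0.3571).
The basis stays optimal until focaccia reaches 0; allowable decrease = 35 hr.

35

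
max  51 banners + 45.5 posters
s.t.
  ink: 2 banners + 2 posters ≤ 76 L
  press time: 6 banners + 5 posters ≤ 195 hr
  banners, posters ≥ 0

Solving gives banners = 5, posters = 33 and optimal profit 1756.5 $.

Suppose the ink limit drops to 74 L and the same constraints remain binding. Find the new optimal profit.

1738.5

Both ink and press time are binding at x*.
The binding rows give the dual system: 2·y_ink + 6·y_press time = 51 and 2·y_ink + 5·y_press time = 45.5.
This yields shadow prices y_ink = 9, y_press time = 5.5.
Δz = y_ink·Δb = 9 × (-2) = -18, so new z* = 1756.5 − 18 = 1738.5.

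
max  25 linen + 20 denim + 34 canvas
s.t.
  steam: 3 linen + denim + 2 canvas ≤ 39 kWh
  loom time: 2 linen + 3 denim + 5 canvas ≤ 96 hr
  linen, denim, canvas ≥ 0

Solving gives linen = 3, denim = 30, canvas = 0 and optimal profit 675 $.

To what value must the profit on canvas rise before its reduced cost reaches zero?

35

Check each constraint at x*: steam 39/39 (tight); loom time 96/96 (tight).
Dual feasibility on the basic columns requires 3·y_steam + 2·y_loom time = 25, 1·y_steam + 3·y_loom time = 20.
Solving: y_steam = 5, y_loom time = 5.
canvas enters the basis when its profit ≥ yᵀa₃ = 5·2 + 5·5 = 35.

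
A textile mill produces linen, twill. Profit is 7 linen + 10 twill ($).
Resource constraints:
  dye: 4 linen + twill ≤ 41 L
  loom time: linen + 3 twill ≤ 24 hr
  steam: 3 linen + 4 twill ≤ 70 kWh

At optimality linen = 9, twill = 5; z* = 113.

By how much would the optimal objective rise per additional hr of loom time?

Binding: dye and loom time. Non-binding: steam (23 unused).
Slack constraints have shadow price 0 (complementary slackness).
From A_Bᵀ y = c: 4·y_dye + 1·y_loom time = 7; 1·y_dye + 3·y_loom time = 10.
This yields shadow prices y_dye = 1, y_loom time = 3.
Shadow price of loom time = 3.

3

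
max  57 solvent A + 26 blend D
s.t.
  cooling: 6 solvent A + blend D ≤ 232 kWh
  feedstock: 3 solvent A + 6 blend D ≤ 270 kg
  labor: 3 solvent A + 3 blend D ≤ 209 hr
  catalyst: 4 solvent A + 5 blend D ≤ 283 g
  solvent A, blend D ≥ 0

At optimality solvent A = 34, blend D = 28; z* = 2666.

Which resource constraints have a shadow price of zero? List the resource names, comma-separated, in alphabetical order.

catalyst, labor

cooling: 232/232 (binding)
feedstock: 270/270 (binding)
labor: 186/209 (slack 23)
catalyst: 276/283 (slack 7)
By complementary slackness, a constraint with positive slack has shadow price 0 → catalyst, labor.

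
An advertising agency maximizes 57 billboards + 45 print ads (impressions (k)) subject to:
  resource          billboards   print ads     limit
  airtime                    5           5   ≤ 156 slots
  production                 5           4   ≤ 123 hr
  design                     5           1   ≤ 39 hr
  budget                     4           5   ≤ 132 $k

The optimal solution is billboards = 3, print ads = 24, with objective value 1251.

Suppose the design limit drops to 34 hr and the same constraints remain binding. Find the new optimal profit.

Binding: design and budget. Non-binding: airtime (21 unused), production (12 unused).
Slack constraints have shadow price 0 (complementary slackness).
Dual feasibility on the basic columns requires 5·y_design + 4·y_budget = 57, 1·y_design + 5·y_budget = 45.
→ y_design = 5 and y_budget = 8.
Δz = y_design·Δb = 5 × (-5) = -25, so new z* = 1251 − 25 = 1226.

1226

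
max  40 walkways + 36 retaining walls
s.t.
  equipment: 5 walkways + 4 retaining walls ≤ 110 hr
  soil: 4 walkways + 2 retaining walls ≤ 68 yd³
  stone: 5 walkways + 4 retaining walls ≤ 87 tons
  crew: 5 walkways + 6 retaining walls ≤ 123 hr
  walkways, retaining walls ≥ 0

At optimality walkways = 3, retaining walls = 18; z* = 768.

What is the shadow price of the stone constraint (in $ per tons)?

6

Check each constraint at x*: equipment 87/110 (slack 23); soil 48/68 (slack 20); stone 87/87 (tight); crew 123/123 (tight).
Since equipment, soil are not tight, their duals are 0.
The binding rows give the dual system: 5·y_stone + 5·y_crew = 40 and 4·y_stone + 6·y_crew = 36.
→ y_stone = 6 and y_crew = 2.
Shadow price of stone = 6.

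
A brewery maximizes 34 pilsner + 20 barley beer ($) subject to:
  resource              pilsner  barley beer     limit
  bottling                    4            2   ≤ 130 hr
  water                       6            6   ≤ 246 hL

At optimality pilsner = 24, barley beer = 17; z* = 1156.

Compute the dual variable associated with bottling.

7

At the optimum: bottling uses 130 of 130 (binding); water uses 246 of 246 (binding).
The binding rows give the dual system: 4·y_bottling + 6·y_water = 34 and 2·y_bottling + 6·y_water = 20.
Solving: y_bottling = 7, y_water = 1.
Shadow price of bottling = 7.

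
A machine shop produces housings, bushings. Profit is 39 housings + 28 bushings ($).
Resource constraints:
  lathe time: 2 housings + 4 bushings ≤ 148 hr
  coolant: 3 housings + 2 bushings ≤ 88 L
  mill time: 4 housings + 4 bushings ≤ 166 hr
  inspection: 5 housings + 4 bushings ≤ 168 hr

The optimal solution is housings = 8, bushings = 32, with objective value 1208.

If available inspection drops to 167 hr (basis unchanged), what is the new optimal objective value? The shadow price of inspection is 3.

Δb = -1, so new z* = 1208 + (3)·(-1) = 1208 − 3 = 1205.

1205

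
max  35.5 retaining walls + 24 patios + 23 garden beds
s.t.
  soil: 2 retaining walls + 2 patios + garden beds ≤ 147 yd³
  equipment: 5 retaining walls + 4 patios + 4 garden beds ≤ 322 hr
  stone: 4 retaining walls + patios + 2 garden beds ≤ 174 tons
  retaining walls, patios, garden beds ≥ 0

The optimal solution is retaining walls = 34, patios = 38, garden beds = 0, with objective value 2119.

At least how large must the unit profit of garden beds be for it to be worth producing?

Check each constraint at x*: soil 144/147 (slack 3); equipment 322/322 (tight); stone 174/174 (tight).
Since soil is not tight, its dual is 0.
The binding rows give the dual system: 5·y_equipment + 4·y_stone = 35.5 and 4·y_equipment + 1·y_stone = 24.
Solving: y_equipment = 5.5, y_stone = 2.
garden beds enters the basis when its profit ≥ yᵀa₃ = 5.5·4 + 2·2 = 26.

26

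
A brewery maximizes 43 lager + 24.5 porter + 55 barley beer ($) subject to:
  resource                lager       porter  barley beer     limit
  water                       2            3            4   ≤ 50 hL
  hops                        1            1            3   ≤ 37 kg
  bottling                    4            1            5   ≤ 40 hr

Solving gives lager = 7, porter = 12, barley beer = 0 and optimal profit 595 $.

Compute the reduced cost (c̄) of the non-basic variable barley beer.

Check each constraint at x*: water 50/50 (tight); hops 19/37 (slack 18); bottling 40/40 (tight).
Slack constraints have shadow price 0 (complementary slackness).
The binding rows give the dual system: 2·y_water + 4·y_bottling = 43 and 3·y_water + 1·y_bottling = 24.5.
This yields shadow prices y_water = 5.5, y_bottling = 8.
Reduced cost of barley beer: c₃ − yᵀa₃ = 55 − (5.5·4 + 8·5) = 55 − 62 = -7.

-7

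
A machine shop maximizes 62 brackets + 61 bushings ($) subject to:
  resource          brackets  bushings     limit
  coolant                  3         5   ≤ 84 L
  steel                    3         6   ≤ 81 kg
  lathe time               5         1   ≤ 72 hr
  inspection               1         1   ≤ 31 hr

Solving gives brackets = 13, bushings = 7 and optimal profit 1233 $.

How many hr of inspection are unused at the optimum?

11

inspection used = 1·13 + 1·7 = 20; slack = 31 − 20 = 11.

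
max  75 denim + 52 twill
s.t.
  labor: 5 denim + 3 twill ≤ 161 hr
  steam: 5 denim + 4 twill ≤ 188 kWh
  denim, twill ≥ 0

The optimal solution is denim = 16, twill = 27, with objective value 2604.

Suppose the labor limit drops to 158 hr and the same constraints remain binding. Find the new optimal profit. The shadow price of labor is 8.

2580

Δb = -3, so new z* = 2604 + (8)·(-3) = 2604 − 24 = 2580.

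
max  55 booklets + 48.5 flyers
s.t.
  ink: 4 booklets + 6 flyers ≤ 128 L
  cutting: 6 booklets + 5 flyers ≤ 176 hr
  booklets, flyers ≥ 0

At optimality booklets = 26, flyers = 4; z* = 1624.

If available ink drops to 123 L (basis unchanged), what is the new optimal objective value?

1619

Both ink and cutting are binding at x*.
The binding rows give the dual system: 4·y_ink + 6·y_cutting = 55 and 6·y_ink + 5·y_cutting = 48.5.
This yields shadow prices y_ink = 1, y_cutting = 8.5.
Δz = y_ink·Δb = 1 × (-5) = -5, so new z* = 1624 − 5 = 1619.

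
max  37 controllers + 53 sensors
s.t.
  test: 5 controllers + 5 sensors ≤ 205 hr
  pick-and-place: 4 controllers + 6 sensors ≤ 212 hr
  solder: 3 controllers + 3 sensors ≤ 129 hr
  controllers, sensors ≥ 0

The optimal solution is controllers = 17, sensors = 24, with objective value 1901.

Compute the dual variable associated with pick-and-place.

8

At the optimum: test uses 205 of 205 (binding); pick-and-place uses 212 of 212 (binding); solder uses 123 of 129 (slack = 6).
Since solder is not tight, its dual is 0.
The binding rows give the dual system: 5·y_test + 4·y_pick-and-place = 37 and 5·y_test + 6·y_pick-and-place = 53.
→ y_test = 1 and y_pick-and-place = 8.
Shadow price of pick-and-place = 8.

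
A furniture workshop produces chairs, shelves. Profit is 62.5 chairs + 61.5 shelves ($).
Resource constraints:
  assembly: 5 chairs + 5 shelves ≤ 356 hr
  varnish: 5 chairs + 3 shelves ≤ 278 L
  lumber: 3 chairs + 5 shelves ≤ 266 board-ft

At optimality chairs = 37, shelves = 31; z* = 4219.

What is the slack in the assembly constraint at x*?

16

assembly used = 5·37 + 5·31 = 340; slack = 356 − 340 = 16.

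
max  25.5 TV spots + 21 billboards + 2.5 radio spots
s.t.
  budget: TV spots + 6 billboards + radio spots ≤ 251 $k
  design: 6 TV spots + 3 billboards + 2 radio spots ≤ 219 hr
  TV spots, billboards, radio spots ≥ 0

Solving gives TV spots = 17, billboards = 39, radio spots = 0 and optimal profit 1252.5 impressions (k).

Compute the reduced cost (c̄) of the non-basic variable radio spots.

Both budget and design are binding at x*.
From A_Bᵀ y = c: 1·y_budget + 6·y_design = 25.5; 6·y_budget + 3·y_design = 21.
Solving: y_budget = 1.5, y_design = 4.
Reduced cost of radio spots: c₃ − yᵀa₃ = 2.5 − (1.5·1 + 4·2) = 2.5 − 9.5 = -7.

-7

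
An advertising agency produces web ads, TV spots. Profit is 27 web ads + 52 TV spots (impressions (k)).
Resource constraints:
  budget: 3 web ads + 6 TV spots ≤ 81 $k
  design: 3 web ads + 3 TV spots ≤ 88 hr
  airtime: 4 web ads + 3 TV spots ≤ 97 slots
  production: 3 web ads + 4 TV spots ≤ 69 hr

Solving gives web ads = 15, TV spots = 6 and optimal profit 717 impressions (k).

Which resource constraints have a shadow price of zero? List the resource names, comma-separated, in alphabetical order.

airtime, design

budget: 81/81 (binding)
design: 63/88 (slack 25)
airtime: 78/97 (slack 19)
production: 69/69 (binding)
By complementary slackness, a constraint with positive slack has shadow price 0 → airtime, design.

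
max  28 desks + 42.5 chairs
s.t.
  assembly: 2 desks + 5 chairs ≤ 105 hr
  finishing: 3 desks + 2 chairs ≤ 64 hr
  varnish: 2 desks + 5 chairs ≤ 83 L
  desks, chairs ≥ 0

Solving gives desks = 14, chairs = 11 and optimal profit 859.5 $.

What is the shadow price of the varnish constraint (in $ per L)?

Binding: finishing and varnish. Non-binding: assembly (22 unused).
Since assembly is not tight, its dual is 0.
Dual feasibility on the basic columns requires 3·y_finishing + 2·y_varnish = 28, 2·y_finishing + 5·y_varnish = 42.5.
→ y_finishing = 5 and y_varnish = 6.5.
Shadow price of varnish = 6.5.

6.5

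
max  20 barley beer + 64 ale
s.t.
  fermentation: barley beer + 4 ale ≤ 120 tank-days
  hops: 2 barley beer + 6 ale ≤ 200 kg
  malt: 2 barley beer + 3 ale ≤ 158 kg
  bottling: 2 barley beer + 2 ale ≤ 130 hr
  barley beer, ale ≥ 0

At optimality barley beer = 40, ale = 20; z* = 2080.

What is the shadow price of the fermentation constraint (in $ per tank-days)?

4

At the optimum: fermentation uses 120 of 120 (binding); hops uses 200 of 200 (binding); malt uses 140 of 158 (slack = 18); bottling uses 120 of 130 (slack = 10).
Since malt, bottling are not tight, their duals are 0.
From A_Bᵀ y = c: 1·y_fermentation + 2·y_hops = 20; 4·y_fermentation + 6·y_hops = 64.
This yields shadow prices y_fermentation = 4, y_hops = 8.
Shadow price of fermentation = 4.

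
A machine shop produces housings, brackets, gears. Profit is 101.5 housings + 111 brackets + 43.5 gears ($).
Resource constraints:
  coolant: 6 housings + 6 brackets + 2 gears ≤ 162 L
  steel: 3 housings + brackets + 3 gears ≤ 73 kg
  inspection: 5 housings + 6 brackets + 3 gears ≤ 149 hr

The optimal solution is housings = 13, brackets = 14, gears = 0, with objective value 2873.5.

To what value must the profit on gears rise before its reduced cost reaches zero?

46.5

Binding: coolant and inspection. Non-binding: steel (20 unused).
Slack constraints have shadow price 0 (complementary slackness).
From A_Bᵀ y = c: 6·y_coolant + 5·y_inspection = 101.5; 6·y_coolant + 6·y_inspection = 111.
This yields shadow prices y_coolant = 9, y_inspection = 9.5.
gears enters the basis when its profit ≥ yᵀa₃ = 9·2 + 9.5·3 = 46.5.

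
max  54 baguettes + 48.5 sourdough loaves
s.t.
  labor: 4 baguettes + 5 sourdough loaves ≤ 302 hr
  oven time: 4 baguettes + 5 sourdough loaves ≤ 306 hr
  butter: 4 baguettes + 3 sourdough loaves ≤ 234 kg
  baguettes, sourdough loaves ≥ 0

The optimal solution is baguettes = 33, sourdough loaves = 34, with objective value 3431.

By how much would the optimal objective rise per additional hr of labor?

Binding: labor and butter. Non-binding: oven time (4 unused).
Since oven time is not tight, its dual is 0.
Dual feasibility on the basic columns requires 4·y_labor + 4·y_butter = 54, 5·y_labor + 3·y_butter = 48.5.
This yields shadow prices y_labor = 4, y_butter = 9.5.
Shadow price of labor = 4.

4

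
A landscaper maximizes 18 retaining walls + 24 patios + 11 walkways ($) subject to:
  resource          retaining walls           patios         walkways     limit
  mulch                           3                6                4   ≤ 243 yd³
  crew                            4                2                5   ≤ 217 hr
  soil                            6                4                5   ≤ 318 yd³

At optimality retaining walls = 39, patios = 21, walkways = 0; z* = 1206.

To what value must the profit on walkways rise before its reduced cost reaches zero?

At the optimum: mulch uses 243 of 243 (binding); crew uses 198 of 217 (slack = 19); soil uses 318 of 318 (binding).
By complementary slackness, y = 0 for the non-binding constraint.
Dual feasibility on the basic columns requires 3·y_mulch + 6·y_soil = 18, 6·y_mulch + 4·y_soil = 24.
Solving: y_mulch = 3, y_soil = 1.5.
walkways enters the basis when its profit ≥ yᵀa₃ = 3·4 + 1.5·5 = 19.5.

19.5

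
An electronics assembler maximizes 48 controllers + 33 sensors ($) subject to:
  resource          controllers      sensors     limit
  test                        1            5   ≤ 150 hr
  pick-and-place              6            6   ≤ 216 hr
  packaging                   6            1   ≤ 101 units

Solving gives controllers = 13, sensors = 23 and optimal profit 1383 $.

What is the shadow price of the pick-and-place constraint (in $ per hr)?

Check each constraint at x*: test 128/150 (slack 22); pick-and-place 216/216 (tight); packaging 101/101 (tight).
Slack constraints have shadow price 0 (complementary slackness).
From A_Bᵀ y = c: 6·y_pick-and-place + 6·y_packaging = 48; 6·y_pick-and-place + 1·y_packaging = 33.
This yields shadow prices y_pick-and-place = 5, y_packaging = 3.
Shadow price of pick-and-place = 5.

5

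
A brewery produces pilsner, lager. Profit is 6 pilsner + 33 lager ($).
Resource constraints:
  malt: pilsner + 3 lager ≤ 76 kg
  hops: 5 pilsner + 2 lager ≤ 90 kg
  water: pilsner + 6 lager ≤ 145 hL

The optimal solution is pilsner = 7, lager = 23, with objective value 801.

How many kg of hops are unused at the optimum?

hops used = 5·7 + 2·23 = 81; slack = 90 − 81 = 9.

9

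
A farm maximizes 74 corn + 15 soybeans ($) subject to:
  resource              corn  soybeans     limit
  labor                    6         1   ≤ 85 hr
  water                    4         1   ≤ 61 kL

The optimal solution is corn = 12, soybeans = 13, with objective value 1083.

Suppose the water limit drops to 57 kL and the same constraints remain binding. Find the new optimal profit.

1051

Both labor and water are binding at x*.
From A_Bᵀ y = c: 6·y_labor + 4·y_water = 74; 1·y_labor + 1·y_water = 15.
Solving: y_labor = 7, y_water = 8.
Δz = y_water·Δb = 8 × (-4) = -32, so new z* = 1083 − 32 = 1051.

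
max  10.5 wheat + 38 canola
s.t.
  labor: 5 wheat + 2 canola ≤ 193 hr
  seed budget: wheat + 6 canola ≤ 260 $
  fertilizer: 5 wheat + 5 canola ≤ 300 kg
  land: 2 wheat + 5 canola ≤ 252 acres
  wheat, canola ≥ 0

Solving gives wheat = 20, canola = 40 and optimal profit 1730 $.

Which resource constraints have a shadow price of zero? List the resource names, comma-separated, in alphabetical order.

labor: 180/193 (slack 13)
seed budget: 260/260 (binding)
fertilizer: 300/300 (binding)
land: 240/252 (slack 12)
By complementary slackness, a constraint with positive slack has shadow price 0 → labor, land.

labor, land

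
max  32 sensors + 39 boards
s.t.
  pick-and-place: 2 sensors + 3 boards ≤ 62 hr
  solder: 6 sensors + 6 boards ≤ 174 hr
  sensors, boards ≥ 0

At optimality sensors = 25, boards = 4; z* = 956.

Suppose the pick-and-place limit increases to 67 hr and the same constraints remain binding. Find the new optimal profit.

991

At the optimum: pick-and-place uses 62 of 62 (binding); solder uses 174 of 174 (binding).
The binding rows give the dual system: 2·y_pick-and-place + 6·y_solder = 32 and 3·y_pick-and-place + 6·y_solder = 39.
This yields shadow prices y_pick-and-place = 7, y_solder = 3.
Δz = y_pick-and-place·Δb = 7 × (5) = 35, so new z* = 956 + 35 = 991.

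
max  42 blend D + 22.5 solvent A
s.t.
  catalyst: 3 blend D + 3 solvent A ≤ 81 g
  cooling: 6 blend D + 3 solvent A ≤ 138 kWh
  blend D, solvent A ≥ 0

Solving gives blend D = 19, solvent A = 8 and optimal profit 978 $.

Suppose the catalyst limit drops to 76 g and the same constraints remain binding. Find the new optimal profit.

973

At the optimum: catalyst uses 81 of 81 (binding); cooling uses 138 of 138 (binding).
The binding rows give the dual system: 3·y_catalyst + 6·y_cooling = 42 and 3·y_catalyst + 3·y_cooling = 22.5.
Solving: y_catalyst = 1, y_cooling = 6.5.
Δz = y_catalyst·Δb = 1 × (-5) = -5, so new z* = 978 − 5 = 973.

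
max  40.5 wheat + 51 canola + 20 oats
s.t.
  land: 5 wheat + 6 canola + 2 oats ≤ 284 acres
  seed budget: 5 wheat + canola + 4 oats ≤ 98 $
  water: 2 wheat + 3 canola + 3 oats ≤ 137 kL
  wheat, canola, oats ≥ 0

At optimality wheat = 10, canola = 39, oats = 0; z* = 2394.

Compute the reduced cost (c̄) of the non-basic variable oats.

Check each constraint at x*: land 284/284 (tight); seed budget 89/98 (slack 9); water 137/137 (tight).
Slack constraints have shadow price 0 (complementary slackness).
From A_Bᵀ y = c: 5·y_land + 2·y_water = 40.5; 6·y_land + 3·y_water = 51.
Solving: y_land = 6.5, y_water = 4.
Reduced cost of oats: c₃ − yᵀa₃ = 20 − (6.5·2 + 4·3) = 20 − 25 = -5.

-5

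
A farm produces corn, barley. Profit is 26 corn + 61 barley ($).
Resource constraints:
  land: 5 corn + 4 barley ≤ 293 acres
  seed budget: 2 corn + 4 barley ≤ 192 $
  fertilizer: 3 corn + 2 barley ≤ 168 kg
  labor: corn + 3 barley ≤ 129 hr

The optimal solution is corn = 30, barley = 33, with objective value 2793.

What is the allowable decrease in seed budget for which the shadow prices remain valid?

Binding constraints: seed budget, labor. The basis is B = [[2,4],[1,3]] with det 2.
Per unit decrease in seed budget, x* moves by d = (-1.5, 0.5).
The basis stays optimal until corn reaches 0; allowable decrease = 20 $.

20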